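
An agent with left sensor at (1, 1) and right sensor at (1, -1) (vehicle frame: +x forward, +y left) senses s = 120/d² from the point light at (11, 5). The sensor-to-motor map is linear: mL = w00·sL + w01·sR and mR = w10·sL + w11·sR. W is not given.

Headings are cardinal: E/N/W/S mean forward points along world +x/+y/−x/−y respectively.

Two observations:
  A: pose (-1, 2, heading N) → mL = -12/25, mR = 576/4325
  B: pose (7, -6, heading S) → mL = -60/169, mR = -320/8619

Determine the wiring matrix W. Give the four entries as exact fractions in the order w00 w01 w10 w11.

0 -1/2 -1/2 1/2

obs A: pose=(-1,2,N) → sL=120/173, sR=24/25, mL=-12/25, mR=576/4325
obs B: pose=(7,-6,S) → sL=40/51, sR=120/169, mL=-60/169, mR=-320/8619
sensor matrix S = [[120/173, 24/25], [40/51, 120/169]]; det S = -647168/2485145
solve [mL_A; mL_B] = S·[w00; w01] and [mR_A; mR_B] = S·[w10; w11]:
  w00 = 0, w01 = -1/2, w10 = -1/2, w11 = 1/2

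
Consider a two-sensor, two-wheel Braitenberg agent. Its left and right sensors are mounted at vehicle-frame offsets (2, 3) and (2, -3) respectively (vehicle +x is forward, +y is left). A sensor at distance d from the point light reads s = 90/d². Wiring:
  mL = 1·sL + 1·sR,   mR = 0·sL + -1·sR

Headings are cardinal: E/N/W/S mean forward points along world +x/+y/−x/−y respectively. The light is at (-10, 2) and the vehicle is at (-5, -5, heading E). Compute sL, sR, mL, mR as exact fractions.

left sensor world pos  = (-3, -2); dL² = 65
right sensor world pos = (-3, -8); dR² = 149
sL = 90/65 = 18/13
sR = 90/149 = 90/149
mL = 1·sL + 1·sR = 3852/1937
mR = 0·sL + -1·sR = -90/149

18/13 90/149 3852/1937 -90/149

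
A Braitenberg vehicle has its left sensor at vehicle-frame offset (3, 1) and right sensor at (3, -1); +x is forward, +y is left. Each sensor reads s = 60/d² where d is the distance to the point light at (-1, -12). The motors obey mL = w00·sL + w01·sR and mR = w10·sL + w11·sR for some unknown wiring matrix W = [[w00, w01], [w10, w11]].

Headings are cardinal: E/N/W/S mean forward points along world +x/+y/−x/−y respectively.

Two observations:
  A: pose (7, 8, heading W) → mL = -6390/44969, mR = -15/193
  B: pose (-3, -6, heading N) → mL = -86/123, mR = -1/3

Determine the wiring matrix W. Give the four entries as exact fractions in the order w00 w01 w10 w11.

obs A: pose=(7,8,W) → sL=30/193, sR=30/233, mL=-6390/44969, mR=-15/193
obs B: pose=(-3,-6,N) → sL=2/3, sR=30/41, mL=-86/123, mR=-1/3
sensor matrix S = [[30/193, 30/233], [2/3, 30/41]]; det S = 51440/1843729
solve [mL_A; mL_B] = S·[w00; w01] and [mR_A; mR_B] = S·[w10; w11]:
  w00 = -1/2, w01 = -1/2, w10 = -1/2, w11 = 0

-1/2 -1/2 -1/2 0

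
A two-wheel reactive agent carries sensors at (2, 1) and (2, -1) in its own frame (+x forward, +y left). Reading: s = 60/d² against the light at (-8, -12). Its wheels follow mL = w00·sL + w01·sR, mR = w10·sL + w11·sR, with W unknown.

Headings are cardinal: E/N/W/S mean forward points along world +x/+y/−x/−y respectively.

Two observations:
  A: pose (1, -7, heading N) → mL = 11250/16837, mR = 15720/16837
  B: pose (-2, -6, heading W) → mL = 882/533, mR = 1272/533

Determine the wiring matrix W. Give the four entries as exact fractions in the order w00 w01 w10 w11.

obs A: pose=(1,-7,N) → sL=60/113, sR=60/149, mL=11250/16837, mR=15720/16837
obs B: pose=(-2,-6,W) → sL=60/41, sR=12/13, mL=882/533, mR=1272/533
sensor matrix S = [[60/113, 60/149], [60/41, 12/13]]; det S = -889920/8974121
solve [mL_A; mL_B] = S·[w00; w01] and [mR_A; mR_B] = S·[w10; w11]:
  w00 = 1/2, w01 = 1, w10 = 1, w11 = 1

1/2 1 1 1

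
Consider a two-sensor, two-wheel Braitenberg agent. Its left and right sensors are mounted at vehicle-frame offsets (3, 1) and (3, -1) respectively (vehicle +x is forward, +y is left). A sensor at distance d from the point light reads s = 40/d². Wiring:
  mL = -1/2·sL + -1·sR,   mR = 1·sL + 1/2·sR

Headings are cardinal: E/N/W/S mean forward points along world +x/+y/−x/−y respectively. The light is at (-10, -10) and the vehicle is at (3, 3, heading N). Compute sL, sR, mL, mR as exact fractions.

1/10 10/113 -313/2260 163/1130

left sensor world pos  = (2, 6); dL² = 400
right sensor world pos = (4, 6); dR² = 452
sL = 40/400 = 1/10
sR = 40/452 = 10/113
mL = -1/2·sL + -1·sR = -313/2260
mR = 1·sL + 1/2·sR = 163/1130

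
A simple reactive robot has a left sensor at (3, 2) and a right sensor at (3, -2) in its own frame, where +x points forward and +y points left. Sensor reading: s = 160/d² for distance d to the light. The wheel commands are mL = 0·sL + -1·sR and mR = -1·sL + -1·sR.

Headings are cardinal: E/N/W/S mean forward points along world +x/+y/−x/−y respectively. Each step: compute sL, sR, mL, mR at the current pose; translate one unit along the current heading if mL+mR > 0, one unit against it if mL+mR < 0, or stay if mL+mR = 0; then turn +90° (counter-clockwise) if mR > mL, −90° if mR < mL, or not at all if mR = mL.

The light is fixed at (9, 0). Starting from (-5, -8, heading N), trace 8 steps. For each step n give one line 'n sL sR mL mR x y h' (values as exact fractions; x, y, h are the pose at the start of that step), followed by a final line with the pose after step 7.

n=0: pose=(-5,-8,N); sL=160/281, sR=160/169; mL=-160/169, mR=-72000/47489; mL+mR=-116960/47489 → advance -1; mR−mL=-160/281 → turn -1·90°
n=1: pose=(-5,-9,E); sL=16/17, sR=80/121; mL=-80/121, mR=-3296/2057; mL+mR=-4656/2057 → advance -1; mR−mL=-16/17 → turn -1·90°
n=2: pose=(-6,-9,S); sL=160/313, sR=160/433; mL=-160/433, mR=-119360/135529; mL+mR=-169440/135529 → advance -1; mR−mL=-160/313 → turn -1·90°
n=3: pose=(-6,-8,W); sL=20/53, sR=4/9; mL=-4/9, mR=-392/477; mL+mR=-604/477 → advance -1; mR−mL=-20/53 → turn -1·90°
n=4: pose=(-5,-8,N); sL=160/281, sR=160/169; mL=-160/169, mR=-72000/47489; mL+mR=-116960/47489 → advance -1; mR−mL=-160/281 → turn -1·90°
n=5: pose=(-5,-9,E); sL=16/17, sR=80/121; mL=-80/121, mR=-3296/2057; mL+mR=-4656/2057 → advance -1; mR−mL=-16/17 → turn -1·90°
n=6: pose=(-6,-9,S); sL=160/313, sR=160/433; mL=-160/433, mR=-119360/135529; mL+mR=-169440/135529 → advance -1; mR−mL=-160/313 → turn -1·90°
n=7: pose=(-6,-8,W); sL=20/53, sR=4/9; mL=-4/9, mR=-392/477; mL+mR=-604/477 → advance -1; mR−mL=-20/53 → turn -1·90°

0 160/281 160/169 -160/169 -72000/47489 -5 -8 N
1 16/17 80/121 -80/121 -3296/2057 -5 -9 E
2 160/313 160/433 -160/433 -119360/135529 -6 -9 S
3 20/53 4/9 -4/9 -392/477 -6 -8 W
4 160/281 160/169 -160/169 -72000/47489 -5 -8 N
5 16/17 80/121 -80/121 -3296/2057 -5 -9 E
6 160/313 160/433 -160/433 -119360/135529 -6 -9 S
7 20/53 4/9 -4/9 -392/477 -6 -8 W
final -5 -8 N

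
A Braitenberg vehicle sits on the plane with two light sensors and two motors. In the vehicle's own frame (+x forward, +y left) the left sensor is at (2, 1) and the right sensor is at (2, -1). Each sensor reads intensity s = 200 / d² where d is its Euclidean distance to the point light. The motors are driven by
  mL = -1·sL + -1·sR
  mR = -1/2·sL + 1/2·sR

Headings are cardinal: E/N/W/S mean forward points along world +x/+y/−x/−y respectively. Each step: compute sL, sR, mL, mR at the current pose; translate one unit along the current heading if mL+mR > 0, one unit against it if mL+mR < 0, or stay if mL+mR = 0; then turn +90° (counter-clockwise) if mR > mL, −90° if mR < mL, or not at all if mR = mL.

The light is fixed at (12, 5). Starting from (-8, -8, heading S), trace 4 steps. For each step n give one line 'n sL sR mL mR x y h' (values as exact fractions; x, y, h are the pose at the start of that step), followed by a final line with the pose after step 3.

n=0: pose=(-8,-8,S); sL=100/293, sR=100/333; mL=-62600/97569, mR=-2000/97569; mL+mR=-64600/97569 → advance -1; mR−mL=20200/32523 → turn +1·90°
n=1: pose=(-8,-7,E); sL=40/89, sR=200/493; mL=-37520/43877, mR=-960/43877; mL+mR=-38480/43877 → advance -1; mR−mL=36560/43877 → turn +1·90°
n=2: pose=(-9,-7,N); sL=25/73, sR=2/5; mL=-271/365, mR=21/730; mL+mR=-521/730 → advance -1; mR−mL=563/730 → turn +1·90°
n=3: pose=(-9,-8,W); sL=8/29, sR=200/673; mL=-11184/19517, mR=208/19517; mL+mR=-10976/19517 → advance -1; mR−mL=11392/19517 → turn +1·90°

0 100/293 100/333 -62600/97569 -2000/97569 -8 -8 S
1 40/89 200/493 -37520/43877 -960/43877 -8 -7 E
2 25/73 2/5 -271/365 21/730 -9 -7 N
3 8/29 200/673 -11184/19517 208/19517 -9 -8 W
final -8 -8 S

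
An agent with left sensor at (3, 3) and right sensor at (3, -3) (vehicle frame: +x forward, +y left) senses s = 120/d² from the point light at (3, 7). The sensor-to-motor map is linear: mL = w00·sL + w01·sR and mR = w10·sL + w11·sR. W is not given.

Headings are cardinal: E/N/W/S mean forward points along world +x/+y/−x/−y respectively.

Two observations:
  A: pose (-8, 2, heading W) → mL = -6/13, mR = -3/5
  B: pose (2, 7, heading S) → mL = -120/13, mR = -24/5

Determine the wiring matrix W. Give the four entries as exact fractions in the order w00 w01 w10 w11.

obs A: pose=(-8,2,W) → sL=6/13, sR=3/5, mL=-6/13, mR=-3/5
obs B: pose=(2,7,S) → sL=120/13, sR=24/5, mL=-120/13, mR=-24/5
sensor matrix S = [[6/13, 3/5], [120/13, 24/5]]; det S = -216/65
solve [mL_A; mL_B] = S·[w00; w01] and [mR_A; mR_B] = S·[w10; w11]:
  w00 = -1, w01 = 0, w10 = 0, w11 = -1

-1 0 0 -1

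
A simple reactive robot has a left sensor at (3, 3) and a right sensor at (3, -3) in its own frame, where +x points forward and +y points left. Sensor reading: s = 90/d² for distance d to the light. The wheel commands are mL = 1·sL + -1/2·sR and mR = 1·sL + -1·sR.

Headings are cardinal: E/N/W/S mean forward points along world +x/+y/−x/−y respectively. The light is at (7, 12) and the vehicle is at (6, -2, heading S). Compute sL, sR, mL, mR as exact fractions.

left sensor world pos  = (9, -5); dL² = 293
right sensor world pos = (3, -5); dR² = 305
sL = 90/293 = 90/293
sR = 90/305 = 18/61
mL = 1·sL + -1/2·sR = 2853/17873
mR = 1·sL + -1·sR = 216/17873

90/293 18/61 2853/17873 216/17873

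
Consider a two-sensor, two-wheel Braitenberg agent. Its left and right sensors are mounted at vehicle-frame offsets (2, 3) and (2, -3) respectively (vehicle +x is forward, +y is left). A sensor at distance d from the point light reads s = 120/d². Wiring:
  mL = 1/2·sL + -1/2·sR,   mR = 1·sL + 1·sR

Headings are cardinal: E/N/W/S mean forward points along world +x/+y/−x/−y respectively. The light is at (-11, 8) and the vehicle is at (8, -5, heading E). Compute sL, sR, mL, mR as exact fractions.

120/541 120/697 9360/377077 148560/377077

left sensor world pos  = (10, -2); dL² = 541
right sensor world pos = (10, -8); dR² = 697
sL = 120/541 = 120/541
sR = 120/697 = 120/697
mL = 1/2·sL + -1/2·sR = 9360/377077
mR = 1·sL + 1·sR = 148560/377077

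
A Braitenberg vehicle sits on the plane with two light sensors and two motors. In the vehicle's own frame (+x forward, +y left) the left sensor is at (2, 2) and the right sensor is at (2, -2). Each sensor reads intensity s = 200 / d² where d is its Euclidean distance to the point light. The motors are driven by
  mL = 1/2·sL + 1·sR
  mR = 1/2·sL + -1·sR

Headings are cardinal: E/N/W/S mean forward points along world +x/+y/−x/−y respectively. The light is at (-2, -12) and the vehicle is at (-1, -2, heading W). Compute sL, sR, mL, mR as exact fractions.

left sensor world pos  = (-3, -4); dL² = 65
right sensor world pos = (-3, 0); dR² = 145
sL = 200/65 = 40/13
sR = 200/145 = 40/29
mL = 1/2·sL + 1·sR = 1100/377
mR = 1/2·sL + -1·sR = 60/377

40/13 40/29 1100/377 60/377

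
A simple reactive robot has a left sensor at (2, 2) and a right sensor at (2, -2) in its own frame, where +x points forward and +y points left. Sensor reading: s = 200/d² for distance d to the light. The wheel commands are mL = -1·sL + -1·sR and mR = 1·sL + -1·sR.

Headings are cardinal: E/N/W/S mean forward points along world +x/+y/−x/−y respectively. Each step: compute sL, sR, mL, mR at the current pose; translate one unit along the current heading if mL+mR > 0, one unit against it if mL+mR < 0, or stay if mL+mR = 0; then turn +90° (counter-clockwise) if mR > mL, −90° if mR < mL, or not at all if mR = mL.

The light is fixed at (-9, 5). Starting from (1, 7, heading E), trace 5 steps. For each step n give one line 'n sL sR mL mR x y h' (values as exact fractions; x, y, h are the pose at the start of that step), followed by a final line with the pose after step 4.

n=0: pose=(1,7,E); sL=5/4, sR=25/18; mL=-95/36, mR=-5/36; mL+mR=-25/9 → advance -1; mR−mL=5/2 → turn +1·90°
n=1: pose=(0,7,N); sL=40/13, sR=200/137; mL=-8080/1781, mR=2880/1781; mL+mR=-400/137 → advance -1; mR−mL=80/13 → turn +1·90°
n=2: pose=(0,6,W); sL=4, sR=100/29; mL=-216/29, mR=16/29; mL+mR=-200/29 → advance -1; mR−mL=8 → turn +1·90°
n=3: pose=(1,6,S); sL=40/29, sR=40/13; mL=-1680/377, mR=-640/377; mL+mR=-80/13 → advance -1; mR−mL=80/29 → turn +1·90°
n=4: pose=(1,7,E); sL=5/4, sR=25/18; mL=-95/36, mR=-5/36; mL+mR=-25/9 → advance -1; mR−mL=5/2 → turn +1·90°

0 5/4 25/18 -95/36 -5/36 1 7 E
1 40/13 200/137 -8080/1781 2880/1781 0 7 N
2 4 100/29 -216/29 16/29 0 6 W
3 40/29 40/13 -1680/377 -640/377 1 6 S
4 5/4 25/18 -95/36 -5/36 1 7 E
final 0 7 N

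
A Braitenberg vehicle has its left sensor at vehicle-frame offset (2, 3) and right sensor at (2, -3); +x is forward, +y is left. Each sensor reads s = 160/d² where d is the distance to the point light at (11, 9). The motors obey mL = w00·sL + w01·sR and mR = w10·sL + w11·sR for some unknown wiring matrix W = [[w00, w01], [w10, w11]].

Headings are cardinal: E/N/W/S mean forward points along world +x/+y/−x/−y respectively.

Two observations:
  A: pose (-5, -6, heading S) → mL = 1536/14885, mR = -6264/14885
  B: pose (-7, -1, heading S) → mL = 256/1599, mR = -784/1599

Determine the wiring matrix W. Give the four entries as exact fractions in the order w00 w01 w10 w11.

obs A: pose=(-5,-6,S) → sL=80/229, sR=16/65, mL=1536/14885, mR=-6264/14885
obs B: pose=(-7,-1,S) → sL=160/369, sR=32/117, mL=256/1599, mR=-784/1599
sensor matrix S = [[80/229, 16/65], [160/369, 32/117]]; det S = -4096/366171
solve [mL_A; mL_B] = S·[w00; w01] and [mR_A; mR_B] = S·[w10; w11]:
  w00 = 1, w01 = -1, w10 = -1/2, w11 = -1

1 -1 -1/2 -1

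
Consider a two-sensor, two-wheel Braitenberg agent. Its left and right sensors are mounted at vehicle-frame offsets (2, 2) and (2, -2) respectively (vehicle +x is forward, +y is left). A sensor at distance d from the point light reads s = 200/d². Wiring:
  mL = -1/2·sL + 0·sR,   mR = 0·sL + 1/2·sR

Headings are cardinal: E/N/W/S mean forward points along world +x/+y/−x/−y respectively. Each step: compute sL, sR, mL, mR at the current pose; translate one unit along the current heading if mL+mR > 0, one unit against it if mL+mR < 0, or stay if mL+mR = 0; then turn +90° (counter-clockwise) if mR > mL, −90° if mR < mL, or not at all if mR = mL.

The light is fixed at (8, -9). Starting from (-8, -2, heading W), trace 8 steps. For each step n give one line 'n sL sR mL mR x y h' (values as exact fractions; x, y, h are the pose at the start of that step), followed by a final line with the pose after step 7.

n=0: pose=(-8,-2,W); sL=200/349, sR=40/81; mL=-100/349, mR=20/81; mL+mR=-1120/28269 → advance -1; mR−mL=15080/28269 → turn +1·90°
n=1: pose=(-7,-2,S); sL=100/97, sR=100/157; mL=-50/97, mR=50/157; mL+mR=-3000/15229 → advance -1; mR−mL=12700/15229 → turn +1·90°
n=2: pose=(-7,-1,E); sL=200/269, sR=40/41; mL=-100/269, mR=20/41; mL+mR=1280/11029 → advance +1; mR−mL=9480/11029 → turn +1·90°
n=3: pose=(-6,-1,N); sL=50/89, sR=50/61; mL=-25/89, mR=25/61; mL+mR=700/5429 → advance +1; mR−mL=3750/5429 → turn +1·90°
n=4: pose=(-6,0,W); sL=40/61, sR=200/377; mL=-20/61, mR=100/377; mL+mR=-1440/22997 → advance -1; mR−mL=13640/22997 → turn +1·90°
n=5: pose=(-5,0,S); sL=20/17, sR=100/137; mL=-10/17, mR=50/137; mL+mR=-520/2329 → advance -1; mR−mL=2220/2329 → turn +1·90°
n=6: pose=(-5,1,E); sL=40/53, sR=40/37; mL=-20/53, mR=20/37; mL+mR=320/1961 → advance +1; mR−mL=1800/1961 → turn +1·90°
n=7: pose=(-4,1,N); sL=10/17, sR=50/61; mL=-5/17, mR=25/61; mL+mR=120/1037 → advance +1; mR−mL=730/1037 → turn +1·90°

0 200/349 40/81 -100/349 20/81 -8 -2 W
1 100/97 100/157 -50/97 50/157 -7 -2 S
2 200/269 40/41 -100/269 20/41 -7 -1 E
3 50/89 50/61 -25/89 25/61 -6 -1 N
4 40/61 200/377 -20/61 100/377 -6 0 W
5 20/17 100/137 -10/17 50/137 -5 0 S
6 40/53 40/37 -20/53 20/37 -5 1 E
7 10/17 50/61 -5/17 25/61 -4 1 N
final -4 2 W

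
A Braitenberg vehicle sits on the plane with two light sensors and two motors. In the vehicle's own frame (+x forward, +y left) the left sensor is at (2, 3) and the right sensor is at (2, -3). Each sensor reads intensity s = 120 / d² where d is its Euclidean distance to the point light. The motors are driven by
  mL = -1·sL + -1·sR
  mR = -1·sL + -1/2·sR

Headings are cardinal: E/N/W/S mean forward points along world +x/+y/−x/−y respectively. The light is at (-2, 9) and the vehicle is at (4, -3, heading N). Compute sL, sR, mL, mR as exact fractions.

120/109 120/181 -34800/19729 -28260/19729

left sensor world pos  = (1, -1); dL² = 109
right sensor world pos = (7, -1); dR² = 181
sL = 120/109 = 120/109
sR = 120/181 = 120/181
mL = -1·sL + -1·sR = -34800/19729
mR = -1·sL + -1/2·sR = -28260/19729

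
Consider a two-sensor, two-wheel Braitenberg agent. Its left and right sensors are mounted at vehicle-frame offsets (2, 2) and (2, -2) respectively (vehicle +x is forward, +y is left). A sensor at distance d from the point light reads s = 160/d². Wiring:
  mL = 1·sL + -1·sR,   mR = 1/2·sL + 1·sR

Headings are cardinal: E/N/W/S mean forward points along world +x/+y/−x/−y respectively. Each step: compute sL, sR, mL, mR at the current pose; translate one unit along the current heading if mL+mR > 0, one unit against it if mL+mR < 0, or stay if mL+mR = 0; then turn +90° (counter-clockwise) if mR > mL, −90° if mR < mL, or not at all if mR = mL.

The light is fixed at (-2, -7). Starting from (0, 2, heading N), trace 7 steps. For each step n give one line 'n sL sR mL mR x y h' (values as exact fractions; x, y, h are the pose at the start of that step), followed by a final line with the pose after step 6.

0 160/121 160/137 2560/16577 30320/16577 0 2 N
1 5/2 10/9 25/18 85/36 0 3 W
2 160/73 32/13 -256/949 3376/949 -1 3 S
3 16/13 80/29 -576/377 1272/377 -1 2 E
4 160/121 160/137 2560/16577 30320/16577 0 2 N
5 5/2 10/9 25/18 85/36 0 3 W
6 160/73 32/13 -256/949 3376/949 -1 3 S
final -1 2 E

n=0: pose=(0,2,N); sL=160/121, sR=160/137; mL=2560/16577, mR=30320/16577; mL+mR=240/121 → advance +1; mR−mL=27760/16577 → turn +1·90°
n=1: pose=(0,3,W); sL=5/2, sR=10/9; mL=25/18, mR=85/36; mL+mR=15/4 → advance +1; mR−mL=35/36 → turn +1·90°
n=2: pose=(-1,3,S); sL=160/73, sR=32/13; mL=-256/949, mR=3376/949; mL+mR=240/73 → advance +1; mR−mL=3632/949 → turn +1·90°
n=3: pose=(-1,2,E); sL=16/13, sR=80/29; mL=-576/377, mR=1272/377; mL+mR=24/13 → advance +1; mR−mL=1848/377 → turn +1·90°
n=4: pose=(0,2,N); sL=160/121, sR=160/137; mL=2560/16577, mR=30320/16577; mL+mR=240/121 → advance +1; mR−mL=27760/16577 → turn +1·90°
n=5: pose=(0,3,W); sL=5/2, sR=10/9; mL=25/18, mR=85/36; mL+mR=15/4 → advance +1; mR−mL=35/36 → turn +1·90°
n=6: pose=(-1,3,S); sL=160/73, sR=32/13; mL=-256/949, mR=3376/949; mL+mR=240/73 → advance +1; mR−mL=3632/949 → turn +1·90°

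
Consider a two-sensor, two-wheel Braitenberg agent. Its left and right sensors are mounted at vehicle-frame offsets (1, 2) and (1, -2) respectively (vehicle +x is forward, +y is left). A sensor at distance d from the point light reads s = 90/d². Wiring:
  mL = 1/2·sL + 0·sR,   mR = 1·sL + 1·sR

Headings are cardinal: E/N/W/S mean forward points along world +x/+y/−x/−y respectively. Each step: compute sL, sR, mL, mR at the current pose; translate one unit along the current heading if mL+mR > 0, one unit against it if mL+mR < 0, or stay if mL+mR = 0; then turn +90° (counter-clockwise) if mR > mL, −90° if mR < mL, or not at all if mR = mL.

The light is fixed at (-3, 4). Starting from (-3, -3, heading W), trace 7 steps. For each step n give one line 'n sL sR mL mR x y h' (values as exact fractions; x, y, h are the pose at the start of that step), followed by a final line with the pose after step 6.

0 45/41 45/13 45/82 2430/533 -3 -3 W
1 18/13 90/73 9/13 2484/949 -4 -3 S
2 5/2 9/10 5/4 17/5 -4 -4 E
3 90/53 90/53 45/53 180/53 -3 -4 N
4 45/41 45/13 45/82 2430/533 -3 -3 W
5 18/13 90/73 9/13 2484/949 -4 -3 S
6 5/2 9/10 5/4 17/5 -4 -4 E
final -3 -4 N

n=0: pose=(-3,-3,W); sL=45/41, sR=45/13; mL=45/82, mR=2430/533; mL+mR=5445/1066 → advance +1; mR−mL=4275/1066 → turn +1·90°
n=1: pose=(-4,-3,S); sL=18/13, sR=90/73; mL=9/13, mR=2484/949; mL+mR=3141/949 → advance +1; mR−mL=1827/949 → turn +1·90°
n=2: pose=(-4,-4,E); sL=5/2, sR=9/10; mL=5/4, mR=17/5; mL+mR=93/20 → advance +1; mR−mL=43/20 → turn +1·90°
n=3: pose=(-3,-4,N); sL=90/53, sR=90/53; mL=45/53, mR=180/53; mL+mR=225/53 → advance +1; mR−mL=135/53 → turn +1·90°
n=4: pose=(-3,-3,W); sL=45/41, sR=45/13; mL=45/82, mR=2430/533; mL+mR=5445/1066 → advance +1; mR−mL=4275/1066 → turn +1·90°
n=5: pose=(-4,-3,S); sL=18/13, sR=90/73; mL=9/13, mR=2484/949; mL+mR=3141/949 → advance +1; mR−mL=1827/949 → turn +1·90°
n=6: pose=(-4,-4,E); sL=5/2, sR=9/10; mL=5/4, mR=17/5; mL+mR=93/20 → advance +1; mR−mL=43/20 → turn +1·90°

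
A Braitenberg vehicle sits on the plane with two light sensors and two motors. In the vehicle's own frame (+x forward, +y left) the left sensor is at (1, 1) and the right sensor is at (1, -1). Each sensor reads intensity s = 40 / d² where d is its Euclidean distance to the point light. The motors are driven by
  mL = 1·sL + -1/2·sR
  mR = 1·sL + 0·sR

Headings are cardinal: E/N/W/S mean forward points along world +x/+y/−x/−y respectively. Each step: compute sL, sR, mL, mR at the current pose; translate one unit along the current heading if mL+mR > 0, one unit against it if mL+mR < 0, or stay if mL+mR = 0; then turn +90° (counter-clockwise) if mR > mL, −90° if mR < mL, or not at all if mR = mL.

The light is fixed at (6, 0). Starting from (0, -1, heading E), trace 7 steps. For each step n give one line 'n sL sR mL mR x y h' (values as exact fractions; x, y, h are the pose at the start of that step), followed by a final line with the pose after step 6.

0 8/5 40/29 132/145 8/5 0 -1 E
1 10/9 5/2 -5/36 10/9 1 -1 N
2 40/37 40/37 20/37 40/37 1 0 W
3 20/13 4/5 74/65 20/13 0 0 S
4 8/5 40/29 132/145 8/5 0 -1 E
5 10/9 5/2 -5/36 10/9 1 -1 N
6 40/37 40/37 20/37 40/37 1 0 W
final 0 0 S

n=0: pose=(0,-1,E); sL=8/5, sR=40/29; mL=132/145, mR=8/5; mL+mR=364/145 → advance +1; mR−mL=20/29 → turn +1·90°
n=1: pose=(1,-1,N); sL=10/9, sR=5/2; mL=-5/36, mR=10/9; mL+mR=35/36 → advance +1; mR−mL=5/4 → turn +1·90°
n=2: pose=(1,0,W); sL=40/37, sR=40/37; mL=20/37, mR=40/37; mL+mR=60/37 → advance +1; mR−mL=20/37 → turn +1·90°
n=3: pose=(0,0,S); sL=20/13, sR=4/5; mL=74/65, mR=20/13; mL+mR=174/65 → advance +1; mR−mL=2/5 → turn +1·90°
n=4: pose=(0,-1,E); sL=8/5, sR=40/29; mL=132/145, mR=8/5; mL+mR=364/145 → advance +1; mR−mL=20/29 → turn +1·90°
n=5: pose=(1,-1,N); sL=10/9, sR=5/2; mL=-5/36, mR=10/9; mL+mR=35/36 → advance +1; mR−mL=5/4 → turn +1·90°
n=6: pose=(1,0,W); sL=40/37, sR=40/37; mL=20/37, mR=40/37; mL+mR=60/37 → advance +1; mR−mL=20/37 → turn +1·90°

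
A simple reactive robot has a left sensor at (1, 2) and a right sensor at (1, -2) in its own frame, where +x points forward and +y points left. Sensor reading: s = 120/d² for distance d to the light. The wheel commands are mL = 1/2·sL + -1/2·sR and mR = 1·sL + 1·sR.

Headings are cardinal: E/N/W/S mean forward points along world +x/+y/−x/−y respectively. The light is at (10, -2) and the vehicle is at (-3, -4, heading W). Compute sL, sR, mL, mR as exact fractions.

30/53 30/49 -60/2597 3060/2597

left sensor world pos  = (-4, -6); dL² = 212
right sensor world pos = (-4, -2); dR² = 196
sL = 120/212 = 30/53
sR = 120/196 = 30/49
mL = 1/2·sL + -1/2·sR = -60/2597
mR = 1·sL + 1·sR = 3060/2597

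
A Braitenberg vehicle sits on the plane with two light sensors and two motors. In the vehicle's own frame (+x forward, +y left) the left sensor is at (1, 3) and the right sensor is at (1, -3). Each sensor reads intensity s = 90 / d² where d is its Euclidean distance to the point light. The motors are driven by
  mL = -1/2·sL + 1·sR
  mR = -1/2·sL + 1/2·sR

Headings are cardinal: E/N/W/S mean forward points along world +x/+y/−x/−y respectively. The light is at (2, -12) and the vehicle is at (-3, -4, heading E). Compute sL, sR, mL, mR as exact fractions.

left sensor world pos  = (-2, -1); dL² = 137
right sensor world pos = (-2, -7); dR² = 41
sL = 90/137 = 90/137
sR = 90/41 = 90/41
mL = -1/2·sL + 1·sR = 10485/5617
mR = -1/2·sL + 1/2·sR = 4320/5617

90/137 90/41 10485/5617 4320/5617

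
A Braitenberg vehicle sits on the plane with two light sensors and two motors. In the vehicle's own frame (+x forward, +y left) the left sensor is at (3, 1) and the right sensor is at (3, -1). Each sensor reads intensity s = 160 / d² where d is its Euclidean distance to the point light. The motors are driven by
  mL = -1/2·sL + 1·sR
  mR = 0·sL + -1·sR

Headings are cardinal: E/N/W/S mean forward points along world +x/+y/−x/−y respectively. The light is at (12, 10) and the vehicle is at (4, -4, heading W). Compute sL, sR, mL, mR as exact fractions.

80/173 16/29 1608/5017 -16/29

left sensor world pos  = (1, -5); dL² = 346
right sensor world pos = (1, -3); dR² = 290
sL = 160/346 = 80/173
sR = 160/290 = 16/29
mL = -1/2·sL + 1·sR = 1608/5017
mR = 0·sL + -1·sR = -16/29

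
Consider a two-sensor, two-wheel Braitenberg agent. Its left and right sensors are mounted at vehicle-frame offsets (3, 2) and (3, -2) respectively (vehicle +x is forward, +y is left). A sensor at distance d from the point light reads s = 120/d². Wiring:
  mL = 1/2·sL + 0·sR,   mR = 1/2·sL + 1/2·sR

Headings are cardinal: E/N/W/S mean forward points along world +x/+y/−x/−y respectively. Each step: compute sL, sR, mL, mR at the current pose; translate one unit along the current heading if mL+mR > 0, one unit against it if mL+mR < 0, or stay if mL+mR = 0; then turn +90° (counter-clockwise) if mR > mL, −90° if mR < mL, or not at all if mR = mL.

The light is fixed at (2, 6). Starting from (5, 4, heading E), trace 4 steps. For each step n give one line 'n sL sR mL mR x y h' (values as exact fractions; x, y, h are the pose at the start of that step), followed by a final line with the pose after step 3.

0 10/3 30/13 5/3 110/39 5 4 E
1 24 120/37 12 504/37 6 4 N
2 12 60 6 36 6 5 W
3 120/41 120/17 60/41 3480/697 5 5 S
final 5 4 E

n=0: pose=(5,4,E); sL=10/3, sR=30/13; mL=5/3, mR=110/39; mL+mR=175/39 → advance +1; mR−mL=15/13 → turn +1·90°
n=1: pose=(6,4,N); sL=24, sR=120/37; mL=12, mR=504/37; mL+mR=948/37 → advance +1; mR−mL=60/37 → turn +1·90°
n=2: pose=(6,5,W); sL=12, sR=60; mL=6, mR=36; mL+mR=42 → advance +1; mR−mL=30 → turn +1·90°
n=3: pose=(5,5,S); sL=120/41, sR=120/17; mL=60/41, mR=3480/697; mL+mR=4500/697 → advance +1; mR−mL=60/17 → turn +1·90°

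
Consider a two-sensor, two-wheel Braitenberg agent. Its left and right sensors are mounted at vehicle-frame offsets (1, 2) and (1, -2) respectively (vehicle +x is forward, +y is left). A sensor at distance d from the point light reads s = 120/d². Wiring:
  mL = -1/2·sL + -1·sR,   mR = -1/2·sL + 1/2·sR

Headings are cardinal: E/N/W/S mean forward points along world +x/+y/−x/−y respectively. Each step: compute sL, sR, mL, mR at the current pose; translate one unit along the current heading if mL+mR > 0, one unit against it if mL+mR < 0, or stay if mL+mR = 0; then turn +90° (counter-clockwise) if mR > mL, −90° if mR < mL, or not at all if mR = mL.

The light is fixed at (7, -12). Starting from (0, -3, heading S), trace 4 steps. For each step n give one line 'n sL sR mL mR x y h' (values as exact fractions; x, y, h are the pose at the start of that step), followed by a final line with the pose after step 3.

n=0: pose=(0,-3,S); sL=120/89, sR=24/29; mL=-3876/2581, mR=-672/2581; mL+mR=-4548/2581 → advance -1; mR−mL=36/29 → turn +1·90°
n=1: pose=(0,-2,E); sL=2/3, sR=6/5; mL=-23/15, mR=4/15; mL+mR=-19/15 → advance -1; mR−mL=9/5 → turn +1·90°
n=2: pose=(-1,-2,N); sL=120/221, sR=120/157; mL=-35940/34697, mR=3840/34697; mL+mR=-32100/34697 → advance -1; mR−mL=180/157 → turn +1·90°
n=3: pose=(-1,-3,W); sL=12/13, sR=60/101; mL=-1386/1313, mR=-216/1313; mL+mR=-1602/1313 → advance -1; mR−mL=90/101 → turn +1·90°

0 120/89 24/29 -3876/2581 -672/2581 0 -3 S
1 2/3 6/5 -23/15 4/15 0 -2 E
2 120/221 120/157 -35940/34697 3840/34697 -1 -2 N
3 12/13 60/101 -1386/1313 -216/1313 -1 -3 W
final 0 -3 S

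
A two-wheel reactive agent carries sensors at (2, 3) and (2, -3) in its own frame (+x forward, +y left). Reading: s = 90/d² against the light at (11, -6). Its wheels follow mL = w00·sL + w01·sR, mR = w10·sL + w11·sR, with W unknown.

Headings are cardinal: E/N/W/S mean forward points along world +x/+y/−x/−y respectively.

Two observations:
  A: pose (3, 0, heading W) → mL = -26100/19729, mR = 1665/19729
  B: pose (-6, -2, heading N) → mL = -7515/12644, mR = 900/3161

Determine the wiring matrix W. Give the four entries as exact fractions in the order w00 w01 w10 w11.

-1 -1 -1/2 1

obs A: pose=(3,0,W) → sL=90/109, sR=90/181, mL=-26100/19729, mR=1665/19729
obs B: pose=(-6,-2,N) → sL=45/218, sR=45/116, mL=-7515/12644, mR=900/3161
sensor matrix S = [[90/109, 90/181], [45/218, 45/116]]; det S = 249075/1144282
solve [mL_A; mL_B] = S·[w00; w01] and [mR_A; mR_B] = S·[w10; w11]:
  w00 = -1, w01 = -1, w10 = -1/2, w11 = 1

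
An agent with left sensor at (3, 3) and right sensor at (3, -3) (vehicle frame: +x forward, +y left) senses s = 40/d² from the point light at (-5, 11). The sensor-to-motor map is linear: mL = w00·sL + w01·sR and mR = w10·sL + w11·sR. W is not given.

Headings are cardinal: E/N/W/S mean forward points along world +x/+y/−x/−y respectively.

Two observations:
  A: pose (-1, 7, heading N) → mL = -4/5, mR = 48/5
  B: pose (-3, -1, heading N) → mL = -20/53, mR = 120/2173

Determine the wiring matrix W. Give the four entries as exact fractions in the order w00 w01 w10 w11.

0 -1 1/2 -1/2

obs A: pose=(-1,7,N) → sL=20, sR=4/5, mL=-4/5, mR=48/5
obs B: pose=(-3,-1,N) → sL=20/41, sR=20/53, mL=-20/53, mR=120/2173
sensor matrix S = [[20, 4/5], [20/41, 20/53]]; det S = 15552/2173
solve [mL_A; mL_B] = S·[w00; w01] and [mR_A; mR_B] = S·[w10; w11]:
  w00 = 0, w01 = -1, w10 = 1/2, w11 = -1/2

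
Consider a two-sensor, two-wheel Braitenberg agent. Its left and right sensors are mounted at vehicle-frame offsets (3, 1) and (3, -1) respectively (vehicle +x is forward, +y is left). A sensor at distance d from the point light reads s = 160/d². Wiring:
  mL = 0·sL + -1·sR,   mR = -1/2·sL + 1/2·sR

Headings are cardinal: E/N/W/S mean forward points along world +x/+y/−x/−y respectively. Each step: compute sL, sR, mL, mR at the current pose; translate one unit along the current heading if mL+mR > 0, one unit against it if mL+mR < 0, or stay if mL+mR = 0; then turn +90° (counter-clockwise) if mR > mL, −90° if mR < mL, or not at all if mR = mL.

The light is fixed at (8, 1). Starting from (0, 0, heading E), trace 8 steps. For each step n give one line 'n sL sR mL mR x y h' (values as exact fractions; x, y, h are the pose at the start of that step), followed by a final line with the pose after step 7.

0 32/5 160/29 -160/29 -64/145 0 0 E
1 20/13 40/17 -40/17 90/221 -1 0 N
2 160/153 32/29 -32/29 128/4437 -1 -1 W
3 80/37 80/53 -80/53 -640/1961 0 -1 S
4 32/5 160/29 -160/29 -64/145 0 0 E
5 20/13 40/17 -40/17 90/221 -1 0 N
6 160/153 32/29 -32/29 128/4437 -1 -1 W
7 80/37 80/53 -80/53 -640/1961 0 -1 S
final 0 0 E

n=0: pose=(0,0,E); sL=32/5, sR=160/29; mL=-160/29, mR=-64/145; mL+mR=-864/145 → advance -1; mR−mL=736/145 → turn +1·90°
n=1: pose=(-1,0,N); sL=20/13, sR=40/17; mL=-40/17, mR=90/221; mL+mR=-430/221 → advance -1; mR−mL=610/221 → turn +1·90°
n=2: pose=(-1,-1,W); sL=160/153, sR=32/29; mL=-32/29, mR=128/4437; mL+mR=-4768/4437 → advance -1; mR−mL=5024/4437 → turn +1·90°
n=3: pose=(0,-1,S); sL=80/37, sR=80/53; mL=-80/53, mR=-640/1961; mL+mR=-3600/1961 → advance -1; mR−mL=2320/1961 → turn +1·90°
n=4: pose=(0,0,E); sL=32/5, sR=160/29; mL=-160/29, mR=-64/145; mL+mR=-864/145 → advance -1; mR−mL=736/145 → turn +1·90°
n=5: pose=(-1,0,N); sL=20/13, sR=40/17; mL=-40/17, mR=90/221; mL+mR=-430/221 → advance -1; mR−mL=610/221 → turn +1·90°
n=6: pose=(-1,-1,W); sL=160/153, sR=32/29; mL=-32/29, mR=128/4437; mL+mR=-4768/4437 → advance -1; mR−mL=5024/4437 → turn +1·90°
n=7: pose=(0,-1,S); sL=80/37, sR=80/53; mL=-80/53, mR=-640/1961; mL+mR=-3600/1961 → advance -1; mR−mL=2320/1961 → turn +1·90°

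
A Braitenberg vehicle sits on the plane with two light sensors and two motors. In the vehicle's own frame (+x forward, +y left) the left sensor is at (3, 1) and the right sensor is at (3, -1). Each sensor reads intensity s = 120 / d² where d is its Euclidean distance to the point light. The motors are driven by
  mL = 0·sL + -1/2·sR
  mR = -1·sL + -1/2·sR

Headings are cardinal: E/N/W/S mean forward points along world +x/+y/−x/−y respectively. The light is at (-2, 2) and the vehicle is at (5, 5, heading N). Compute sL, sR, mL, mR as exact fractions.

left sensor world pos  = (4, 8); dL² = 72
right sensor world pos = (6, 8); dR² = 100
sL = 120/72 = 5/3
sR = 120/100 = 6/5
mL = 0·sL + -1/2·sR = -3/5
mR = -1·sL + -1/2·sR = -34/15

5/3 6/5 -3/5 -34/15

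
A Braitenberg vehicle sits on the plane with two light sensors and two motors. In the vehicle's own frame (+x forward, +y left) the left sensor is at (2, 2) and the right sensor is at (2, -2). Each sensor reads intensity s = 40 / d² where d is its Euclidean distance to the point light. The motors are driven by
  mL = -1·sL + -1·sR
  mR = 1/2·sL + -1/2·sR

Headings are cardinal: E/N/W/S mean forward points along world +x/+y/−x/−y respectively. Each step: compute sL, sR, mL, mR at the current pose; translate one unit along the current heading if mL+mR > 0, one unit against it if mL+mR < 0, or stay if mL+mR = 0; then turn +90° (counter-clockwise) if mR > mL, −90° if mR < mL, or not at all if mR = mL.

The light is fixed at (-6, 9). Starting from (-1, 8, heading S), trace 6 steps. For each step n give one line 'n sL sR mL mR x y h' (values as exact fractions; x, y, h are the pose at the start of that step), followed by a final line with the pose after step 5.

n=0: pose=(-1,8,S); sL=20/29, sR=20/9; mL=-760/261, mR=-200/261; mL+mR=-320/87 → advance -1; mR−mL=560/261 → turn +1·90°
n=1: pose=(-1,9,E); sL=40/53, sR=40/53; mL=-80/53, mR=0; mL+mR=-80/53 → advance -1; mR−mL=80/53 → turn +1·90°
n=2: pose=(-2,9,N); sL=5, sR=1; mL=-6, mR=2; mL+mR=-4 → advance -1; mR−mL=8 → turn +1·90°
n=3: pose=(-2,8,W); sL=40/13, sR=8; mL=-144/13, mR=-32/13; mL+mR=-176/13 → advance -1; mR−mL=112/13 → turn +1·90°
n=4: pose=(-1,8,S); sL=20/29, sR=20/9; mL=-760/261, mR=-200/261; mL+mR=-320/87 → advance -1; mR−mL=560/261 → turn +1·90°
n=5: pose=(-1,9,E); sL=40/53, sR=40/53; mL=-80/53, mR=0; mL+mR=-80/53 → advance -1; mR−mL=80/53 → turn +1·90°

0 20/29 20/9 -760/261 -200/261 -1 8 S
1 40/53 40/53 -80/53 0 -1 9 E
2 5 1 -6 2 -2 9 N
3 40/13 8 -144/13 -32/13 -2 8 W
4 20/29 20/9 -760/261 -200/261 -1 8 S
5 40/53 40/53 -80/53 0 -1 9 E
final -2 9 N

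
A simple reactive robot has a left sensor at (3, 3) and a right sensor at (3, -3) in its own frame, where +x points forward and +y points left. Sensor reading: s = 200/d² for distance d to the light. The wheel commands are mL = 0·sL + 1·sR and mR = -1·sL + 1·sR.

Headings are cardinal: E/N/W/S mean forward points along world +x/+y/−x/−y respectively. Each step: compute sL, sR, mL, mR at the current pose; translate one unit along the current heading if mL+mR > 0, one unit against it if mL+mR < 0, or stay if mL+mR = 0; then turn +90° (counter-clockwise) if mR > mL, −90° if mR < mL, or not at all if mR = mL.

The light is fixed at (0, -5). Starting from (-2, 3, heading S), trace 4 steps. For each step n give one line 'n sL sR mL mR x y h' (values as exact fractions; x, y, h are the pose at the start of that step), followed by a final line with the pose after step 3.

0 100/13 4 4 -48/13 -2 3 S
1 200/41 8/5 8/5 -672/205 -2 2 W
2 50/29 25/13 25/13 75/377 -1 2 N
3 8/5 200/29 200/29 768/145 -1 3 E
final 0 3 S

n=0: pose=(-2,3,S); sL=100/13, sR=4; mL=4, mR=-48/13; mL+mR=4/13 → advance +1; mR−mL=-100/13 → turn -1·90°
n=1: pose=(-2,2,W); sL=200/41, sR=8/5; mL=8/5, mR=-672/205; mL+mR=-344/205 → advance -1; mR−mL=-200/41 → turn -1·90°
n=2: pose=(-1,2,N); sL=50/29, sR=25/13; mL=25/13, mR=75/377; mL+mR=800/377 → advance +1; mR−mL=-50/29 → turn -1·90°
n=3: pose=(-1,3,E); sL=8/5, sR=200/29; mL=200/29, mR=768/145; mL+mR=1768/145 → advance +1; mR−mL=-8/5 → turn -1·90°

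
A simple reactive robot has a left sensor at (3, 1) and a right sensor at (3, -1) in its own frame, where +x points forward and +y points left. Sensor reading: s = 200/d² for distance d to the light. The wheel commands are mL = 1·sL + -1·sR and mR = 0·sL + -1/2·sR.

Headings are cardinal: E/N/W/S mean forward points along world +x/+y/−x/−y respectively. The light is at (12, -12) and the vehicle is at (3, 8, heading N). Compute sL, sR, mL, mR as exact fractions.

200/629 200/593 -7200/372997 -100/593

left sensor world pos  = (2, 11); dL² = 629
right sensor world pos = (4, 11); dR² = 593
sL = 200/629 = 200/629
sR = 200/593 = 200/593
mL = 1·sL + -1·sR = -7200/372997
mR = 0·sL + -1/2·sR = -100/593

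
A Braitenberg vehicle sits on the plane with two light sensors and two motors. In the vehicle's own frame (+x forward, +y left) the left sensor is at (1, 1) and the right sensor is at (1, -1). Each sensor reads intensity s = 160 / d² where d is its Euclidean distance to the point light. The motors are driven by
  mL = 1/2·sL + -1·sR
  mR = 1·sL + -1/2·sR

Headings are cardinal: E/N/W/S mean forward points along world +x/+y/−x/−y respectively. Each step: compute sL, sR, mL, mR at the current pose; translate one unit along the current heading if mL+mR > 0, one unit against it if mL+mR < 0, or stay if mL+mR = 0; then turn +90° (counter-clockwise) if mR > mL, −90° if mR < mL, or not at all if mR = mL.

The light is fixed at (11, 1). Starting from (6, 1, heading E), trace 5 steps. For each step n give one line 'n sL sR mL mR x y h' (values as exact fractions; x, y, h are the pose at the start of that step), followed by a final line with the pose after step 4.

0 160/17 160/17 -80/17 80/17 6 1 E
1 160/37 160/17 -4560/629 -240/629 6 1 N
2 4 40/9 -22/9 16/9 6 0 W
3 160/13 160/29 240/377 3600/377 7 0 S
4 16 80/9 -8/9 104/9 7 -1 E
final 8 -1 N

n=0: pose=(6,1,E); sL=160/17, sR=160/17; mL=-80/17, mR=80/17; mL+mR=0 → advance +0; mR−mL=160/17 → turn +1·90°
n=1: pose=(6,1,N); sL=160/37, sR=160/17; mL=-4560/629, mR=-240/629; mL+mR=-4800/629 → advance -1; mR−mL=4320/629 → turn +1·90°
n=2: pose=(6,0,W); sL=4, sR=40/9; mL=-22/9, mR=16/9; mL+mR=-2/3 → advance -1; mR−mL=38/9 → turn +1·90°
n=3: pose=(7,0,S); sL=160/13, sR=160/29; mL=240/377, mR=3600/377; mL+mR=3840/377 → advance +1; mR−mL=3360/377 → turn +1·90°
n=4: pose=(7,-1,E); sL=16, sR=80/9; mL=-8/9, mR=104/9; mL+mR=32/3 → advance +1; mR−mL=112/9 → turn +1·90°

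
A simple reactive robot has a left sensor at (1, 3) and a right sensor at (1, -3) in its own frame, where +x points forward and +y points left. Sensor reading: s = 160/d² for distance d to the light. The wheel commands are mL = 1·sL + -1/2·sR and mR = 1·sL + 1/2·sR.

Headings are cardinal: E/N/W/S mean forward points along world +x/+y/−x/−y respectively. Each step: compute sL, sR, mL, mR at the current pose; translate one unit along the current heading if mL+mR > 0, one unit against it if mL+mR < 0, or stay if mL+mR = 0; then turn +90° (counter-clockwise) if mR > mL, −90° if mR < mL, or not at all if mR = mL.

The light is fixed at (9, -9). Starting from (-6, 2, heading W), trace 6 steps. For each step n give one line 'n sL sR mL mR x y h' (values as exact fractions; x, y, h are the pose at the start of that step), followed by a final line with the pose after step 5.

n=0: pose=(-6,2,W); sL=1/2, sR=40/113; mL=73/226, mR=153/226; mL+mR=1 → advance +1; mR−mL=40/113 → turn +1·90°
n=1: pose=(-7,2,S); sL=160/269, sR=160/461; mL=52240/124009, mR=95280/124009; mL+mR=320/269 → advance +1; mR−mL=160/461 → turn +1·90°
n=2: pose=(-7,1,E); sL=80/197, sR=80/137; mL=3080/26989, mR=18840/26989; mL+mR=160/197 → advance +1; mR−mL=80/137 → turn +1·90°
n=3: pose=(-6,1,N); sL=32/89, sR=32/53; mL=272/4717, mR=3120/4717; mL+mR=64/89 → advance +1; mR−mL=32/53 → turn +1·90°
n=4: pose=(-6,2,W); sL=1/2, sR=40/113; mL=73/226, mR=153/226; mL+mR=1 → advance +1; mR−mL=40/113 → turn +1·90°
n=5: pose=(-7,2,S); sL=160/269, sR=160/461; mL=52240/124009, mR=95280/124009; mL+mR=320/269 → advance +1; mR−mL=160/461 → turn +1·90°

0 1/2 40/113 73/226 153/226 -6 2 W
1 160/269 160/461 52240/124009 95280/124009 -7 2 S
2 80/197 80/137 3080/26989 18840/26989 -7 1 E
3 32/89 32/53 272/4717 3120/4717 -6 1 N
4 1/2 40/113 73/226 153/226 -6 2 W
5 160/269 160/461 52240/124009 95280/124009 -7 2 S
final -7 1 E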